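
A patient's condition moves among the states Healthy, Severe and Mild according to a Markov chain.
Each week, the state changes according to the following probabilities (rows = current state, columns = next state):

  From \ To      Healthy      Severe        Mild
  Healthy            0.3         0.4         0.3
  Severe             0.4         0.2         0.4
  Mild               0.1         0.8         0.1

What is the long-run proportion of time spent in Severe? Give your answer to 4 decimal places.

0.4286

Let the stationary distribution be π with π = πP and π_1 + π_2 + π_3 = 1.
π_1 = 0.3·π_1 + 0.4·π_2 + 0.1·π_3
π_2 = 0.4·π_1 + 0.2·π_2 + 0.8·π_3
Solving with the normalization constraint gives π = (0.2857, 0.4286, 0.2857).
So the stationary probability of Severe is 0.4286.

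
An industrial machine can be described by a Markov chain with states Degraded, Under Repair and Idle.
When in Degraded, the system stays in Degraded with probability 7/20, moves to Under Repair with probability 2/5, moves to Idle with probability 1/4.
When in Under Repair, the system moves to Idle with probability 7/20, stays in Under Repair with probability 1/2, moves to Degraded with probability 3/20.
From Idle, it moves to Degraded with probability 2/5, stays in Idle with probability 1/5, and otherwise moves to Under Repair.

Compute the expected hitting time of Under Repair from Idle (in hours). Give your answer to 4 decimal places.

2.5000

Let t(s) be the expected number of hours to first reach Under Repair from state s, with t(Under Repair) = 0. Conditioning on the first hour:
t(Degraded) = 1 + 0.35·t(Degraded) + 0.25·t(Idle)
t(Idle) = 1 + 0.4·t(Degraded) + 0.2·t(Idle)
Solving: t(Degraded) = 2.5000, t(Idle) = 2.5000.
Expected hours from Idle to Under Repair: 2.5000.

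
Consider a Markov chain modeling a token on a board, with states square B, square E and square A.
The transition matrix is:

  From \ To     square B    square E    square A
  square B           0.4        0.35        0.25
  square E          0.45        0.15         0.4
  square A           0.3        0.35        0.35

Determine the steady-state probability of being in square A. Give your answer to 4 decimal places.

Let the stationary distribution be π with π = πP and π_1 + π_2 + π_3 = 1.
π_1 = 0.4·π_1 + 0.45·π_2 + 0.3·π_3
π_2 = 0.35·π_1 + 0.15·π_2 + 0.35·π_3
Solving with the normalization constraint gives π = (0.3819, 0.2917, 0.3264).
So the stationary probability of square A is 0.3264.

0.3264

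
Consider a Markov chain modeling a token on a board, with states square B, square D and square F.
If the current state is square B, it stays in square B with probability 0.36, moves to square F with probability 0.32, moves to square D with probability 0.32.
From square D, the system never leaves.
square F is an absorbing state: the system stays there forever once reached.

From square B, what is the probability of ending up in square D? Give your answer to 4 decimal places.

0.5000

Let h(s) be the probability of absorption at square D starting from transient state s. Then h(square D) = 1 and h(square F) = 0. By first-step analysis:
h(square B) = 0.36·h(square B) + 0.32·1 + 0.32·0
Solving: h(square B) = 0.5000.
Starting from square B, the probability is 0.5000.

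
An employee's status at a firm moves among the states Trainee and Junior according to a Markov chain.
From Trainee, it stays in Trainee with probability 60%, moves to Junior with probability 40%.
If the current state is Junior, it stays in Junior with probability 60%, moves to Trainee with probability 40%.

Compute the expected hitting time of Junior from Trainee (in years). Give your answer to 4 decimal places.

Let t(s) be the expected number of years to first reach Junior from state s, with t(Junior) = 0. Conditioning on the first year:
t(Trainee) = 1 + 0.6·t(Trainee)
Solving: t(Trainee) = 2.5000.
Expected years from Trainee to Junior: 2.5000.

2.5000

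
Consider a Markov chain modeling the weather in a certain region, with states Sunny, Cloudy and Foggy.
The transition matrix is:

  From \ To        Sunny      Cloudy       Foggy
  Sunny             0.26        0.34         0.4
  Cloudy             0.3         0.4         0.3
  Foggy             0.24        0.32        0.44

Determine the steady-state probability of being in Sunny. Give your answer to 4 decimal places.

0.2665

Let the stationary distribution be π with π = πP and π_1 + π_2 + π_3 = 1.
π_1 = 0.26·π_1 + 0.3·π_2 + 0.24·π_3
π_2 = 0.34·π_1 + 0.4·π_2 + 0.32·π_3
Solving with the normalization constraint gives π = (0.2665, 0.3536, 0.3798).
So the stationary probability of Sunny is 0.2665.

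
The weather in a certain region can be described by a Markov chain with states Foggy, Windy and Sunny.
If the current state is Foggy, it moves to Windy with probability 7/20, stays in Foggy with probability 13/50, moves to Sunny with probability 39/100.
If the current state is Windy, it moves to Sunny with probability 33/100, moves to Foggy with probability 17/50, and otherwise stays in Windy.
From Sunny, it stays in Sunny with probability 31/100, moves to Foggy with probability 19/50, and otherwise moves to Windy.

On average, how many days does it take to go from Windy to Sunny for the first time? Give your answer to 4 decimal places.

2.8662

Let t(s) be the expected number of days to first reach Sunny from state s, with t(Sunny) = 0. Conditioning on the first day:
t(Foggy) = 1 + 0.26·t(Foggy) + 0.35·t(Windy)
t(Windy) = 1 + 0.34·t(Foggy) + 0.33·t(Windy)
Solving: t(Foggy) = 2.7070, t(Windy) = 2.8662.
Expected days from Windy to Sunny: 2.8662.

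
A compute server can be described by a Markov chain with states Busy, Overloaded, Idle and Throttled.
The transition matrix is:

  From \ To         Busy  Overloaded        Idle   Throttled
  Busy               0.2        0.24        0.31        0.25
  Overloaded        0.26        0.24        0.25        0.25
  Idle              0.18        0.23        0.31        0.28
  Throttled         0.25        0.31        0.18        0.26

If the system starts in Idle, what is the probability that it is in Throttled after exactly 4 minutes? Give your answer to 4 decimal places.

0.2604

Propagate the distribution vector 4 minutes from Idle.
After 0 minutes: (0.0000, 0.0000, 1.0000, 0.0000)
After 1 minute: (0.1800, 0.2300, 0.3100, 0.2800)
After 2 minutes: (0.2216, 0.2565, 0.2598, 0.2621)
After 3 minutes: (0.2233, 0.2557, 0.2605, 0.2604)
After 4 minutes: (0.2232, 0.2556, 0.2608, 0.2604)
P(in Throttled after 4 minutes) = 0.2604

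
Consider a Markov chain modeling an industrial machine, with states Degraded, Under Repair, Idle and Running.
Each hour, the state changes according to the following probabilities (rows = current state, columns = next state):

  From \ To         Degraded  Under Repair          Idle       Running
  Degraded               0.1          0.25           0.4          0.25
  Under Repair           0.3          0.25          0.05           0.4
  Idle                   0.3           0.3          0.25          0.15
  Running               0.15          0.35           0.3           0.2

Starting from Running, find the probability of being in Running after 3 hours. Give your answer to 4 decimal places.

0.2584

Propagate the distribution vector 3 hours from Running.
After 0 hours: (0.0000, 0.0000, 0.0000, 1.0000)
After 1 hour: (0.1500, 0.3500, 0.3000, 0.2000)
After 2 hours: (0.2400, 0.2850, 0.2125, 0.2625)
After 3 hours: (0.2126, 0.2869, 0.2421, 0.2584)
P(in Running after 3 hours) = 0.2584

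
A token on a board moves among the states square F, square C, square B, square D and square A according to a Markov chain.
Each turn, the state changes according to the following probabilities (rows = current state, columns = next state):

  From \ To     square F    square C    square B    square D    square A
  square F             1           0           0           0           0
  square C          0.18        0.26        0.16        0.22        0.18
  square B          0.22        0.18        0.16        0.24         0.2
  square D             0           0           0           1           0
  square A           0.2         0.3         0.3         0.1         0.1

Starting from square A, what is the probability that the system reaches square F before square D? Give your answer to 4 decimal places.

0.5491

Let h(s) be the probability of absorption at square F starting from transient state s. Then h(square F) = 1 and h(square D) = 0. By first-step analysis:
h(square C) = 0.18·1 + 0.26·h(square C) + 0.16·h(square B) + 0.22·0 + 0.18·h(square A)
h(square B) = 0.22·1 + 0.18·h(square C) + 0.16·h(square B) + 0.24·0 + 0.2·h(square A)
h(square A) = 0.2·1 + 0.3·h(square C) + 0.3·h(square B) + 0.1·0 + 0.1·h(square A)
Solving: h(square C) = 0.4841, h(square B) = 0.4964, h(square A) = 0.5491.
Starting from square A, the probability is 0.5491.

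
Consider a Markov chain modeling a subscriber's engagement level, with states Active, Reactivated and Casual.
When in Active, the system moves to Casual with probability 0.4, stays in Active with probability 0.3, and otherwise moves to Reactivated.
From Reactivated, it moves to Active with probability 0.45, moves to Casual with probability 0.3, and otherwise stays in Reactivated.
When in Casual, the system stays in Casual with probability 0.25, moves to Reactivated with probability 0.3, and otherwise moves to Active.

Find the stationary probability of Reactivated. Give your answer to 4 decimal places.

0.2857

Let the stationary distribution be π with π = πP and π_1 + π_2 + π_3 = 1.
π_1 = 0.3·π_1 + 0.45·π_2 + 0.45·π_3
π_2 = 0.3·π_1 + 0.25·π_2 + 0.3·π_3
Solving with the normalization constraint gives π = (0.3913, 0.2857, 0.3230).
So the stationary probability of Reactivated is 0.2857.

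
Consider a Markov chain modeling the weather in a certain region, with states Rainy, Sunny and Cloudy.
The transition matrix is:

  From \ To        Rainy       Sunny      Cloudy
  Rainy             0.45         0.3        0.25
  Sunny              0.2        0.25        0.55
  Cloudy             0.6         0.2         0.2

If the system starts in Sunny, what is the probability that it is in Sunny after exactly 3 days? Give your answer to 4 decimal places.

0.2586

Propagate the distribution vector 3 days from Sunny.
After 0 days: (0.0000, 1.0000, 0.0000)
After 1 day: (0.2000, 0.2500, 0.5500)
After 2 days: (0.4700, 0.2325, 0.2975)
After 3 days: (0.4365, 0.2586, 0.3049)
P(in Sunny after 3 days) = 0.2586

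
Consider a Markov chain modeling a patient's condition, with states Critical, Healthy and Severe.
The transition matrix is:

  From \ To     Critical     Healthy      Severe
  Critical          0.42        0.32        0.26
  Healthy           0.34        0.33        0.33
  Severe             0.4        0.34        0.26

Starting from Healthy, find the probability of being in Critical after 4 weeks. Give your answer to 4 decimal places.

0.3880

Propagate the distribution vector 4 weeks from Healthy.
After 0 weeks: (0.0000, 1.0000, 0.0000)
After 1 week: (0.3400, 0.3300, 0.3300)
After 2 weeks: (0.3870, 0.3299, 0.2831)
After 3 weeks: (0.3879, 0.3290, 0.2831)
After 4 weeks: (0.3880, 0.3290, 0.2830)
P(in Critical after 4 weeks) = 0.3880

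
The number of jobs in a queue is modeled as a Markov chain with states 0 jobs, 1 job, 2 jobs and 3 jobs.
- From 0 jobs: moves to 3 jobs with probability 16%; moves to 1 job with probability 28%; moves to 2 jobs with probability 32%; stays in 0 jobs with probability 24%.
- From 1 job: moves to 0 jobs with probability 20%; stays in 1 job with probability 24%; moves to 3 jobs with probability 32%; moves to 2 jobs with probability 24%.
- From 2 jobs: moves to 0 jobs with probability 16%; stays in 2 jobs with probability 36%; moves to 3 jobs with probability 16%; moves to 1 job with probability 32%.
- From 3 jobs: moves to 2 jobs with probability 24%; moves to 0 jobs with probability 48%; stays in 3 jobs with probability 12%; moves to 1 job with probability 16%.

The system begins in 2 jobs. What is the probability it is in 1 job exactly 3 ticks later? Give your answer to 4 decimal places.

Propagate the distribution vector 3 ticks from 2 jobs.
After 0 ticks: (0.0000, 0.0000, 1.0000, 0.0000)
After 1 tick: (0.1600, 0.3200, 0.3600, 0.1600)
After 2 ticks: (0.2368, 0.2624, 0.2960, 0.2048)
After 3 ticks: (0.2550, 0.2568, 0.2945, 0.1938)
P(in 1 job after 3 ticks) = 0.2568

0.2568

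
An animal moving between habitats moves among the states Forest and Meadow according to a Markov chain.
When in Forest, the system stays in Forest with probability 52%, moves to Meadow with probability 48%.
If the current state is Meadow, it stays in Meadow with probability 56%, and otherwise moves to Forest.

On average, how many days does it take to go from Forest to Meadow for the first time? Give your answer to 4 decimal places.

Let t(s) be the expected number of days to first reach Meadow from state s, with t(Meadow) = 0. Conditioning on the first day:
t(Forest) = 1 + 0.52·t(Forest)
Solving: t(Forest) = 2.0833.
Expected days from Forest to Meadow: 2.0833.

2.0833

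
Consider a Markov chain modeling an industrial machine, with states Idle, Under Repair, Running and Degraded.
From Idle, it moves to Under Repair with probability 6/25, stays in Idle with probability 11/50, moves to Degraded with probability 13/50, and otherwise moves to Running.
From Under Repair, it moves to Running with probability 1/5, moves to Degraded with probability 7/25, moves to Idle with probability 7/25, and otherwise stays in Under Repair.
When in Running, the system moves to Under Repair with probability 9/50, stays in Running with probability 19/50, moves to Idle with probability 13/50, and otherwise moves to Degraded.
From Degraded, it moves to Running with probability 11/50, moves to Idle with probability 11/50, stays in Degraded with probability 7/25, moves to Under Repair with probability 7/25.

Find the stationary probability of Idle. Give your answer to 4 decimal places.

0.2450

Let the stationary distribution be π with π = πP and π_1 + π_2 + π_3 + π_4 = 1.
π_1 = 0.22·π_1 + 0.28·π_2 + 0.26·π_3 + 0.22·π_4
π_2 = 0.24·π_1 + 0.24·π_2 + 0.18·π_3 + 0.28·π_4
π_3 = 0.28·π_1 + 0.2·π_2 + 0.38·π_3 + 0.22·π_4
Solving with the normalization constraint gives π = (0.2450, 0.2335, 0.2738, 0.2477).
So the stationary probability of Idle is 0.2450.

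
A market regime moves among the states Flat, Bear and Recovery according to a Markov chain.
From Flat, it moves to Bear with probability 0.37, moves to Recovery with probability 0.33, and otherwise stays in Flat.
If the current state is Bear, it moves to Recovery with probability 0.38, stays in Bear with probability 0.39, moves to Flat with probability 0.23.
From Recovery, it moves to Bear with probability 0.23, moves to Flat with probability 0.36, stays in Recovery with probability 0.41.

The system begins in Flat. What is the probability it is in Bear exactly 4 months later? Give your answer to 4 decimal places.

Propagate the distribution vector 4 months from Flat.
After 0 months: (1.0000, 0.0000, 0.0000)
After 1 month: (0.3000, 0.3700, 0.3300)
After 2 months: (0.2939, 0.3312, 0.3749)
After 3 months: (0.2993, 0.3241, 0.3766)
After 4 months: (0.2999, 0.3238, 0.3763)
P(in Bear after 4 months) = 0.3238

0.3238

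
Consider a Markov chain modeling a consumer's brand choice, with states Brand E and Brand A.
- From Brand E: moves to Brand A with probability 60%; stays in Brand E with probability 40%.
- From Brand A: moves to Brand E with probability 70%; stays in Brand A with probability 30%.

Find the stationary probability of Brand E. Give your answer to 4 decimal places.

Let the stationary distribution be π with π = πP and π_1 + π_2 = 1.
π_1 = 0.4·π_1 + 0.7·π_2
Solving with the normalization constraint gives π = (0.5385, 0.4615).
So the stationary probability of Brand E is 0.5385.

0.5385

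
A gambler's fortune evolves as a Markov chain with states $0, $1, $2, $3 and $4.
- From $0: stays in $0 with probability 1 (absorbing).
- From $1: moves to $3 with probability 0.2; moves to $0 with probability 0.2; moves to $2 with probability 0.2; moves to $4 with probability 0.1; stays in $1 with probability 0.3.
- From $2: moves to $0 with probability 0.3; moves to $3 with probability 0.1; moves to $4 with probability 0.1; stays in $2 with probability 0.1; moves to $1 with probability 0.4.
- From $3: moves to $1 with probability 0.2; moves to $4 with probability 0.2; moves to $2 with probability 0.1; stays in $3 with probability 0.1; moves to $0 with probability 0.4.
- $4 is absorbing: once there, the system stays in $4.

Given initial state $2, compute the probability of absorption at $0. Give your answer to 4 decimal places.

Let h(s) be the probability of absorption at $0 starting from transient state s. Then h($0) = 1 and h($4) = 0. By first-step analysis:
h($1) = 0.2·1 + 0.3·h($1) + 0.2·h($2) + 0.2·h($3) + 0.1·0
h($2) = 0.3·1 + 0.4·h($1) + 0.1·h($2) + 0.1·h($3) + 0.1·0
h($3) = 0.4·1 + 0.2·h($1) + 0.1·h($2) + 0.1·h($3) + 0.2·0
Solving: h($1) = 0.6818, h($2) = 0.7114, h($3) = 0.6750.
Starting from $2, the probability is 0.7114.

0.7114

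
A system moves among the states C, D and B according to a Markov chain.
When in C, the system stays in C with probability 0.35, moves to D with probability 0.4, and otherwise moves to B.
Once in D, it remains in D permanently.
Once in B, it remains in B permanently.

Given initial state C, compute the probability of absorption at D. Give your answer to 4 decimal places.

0.6154

Let h(s) be the probability of absorption at D starting from transient state s. Then h(D) = 1 and h(B) = 0. By first-step analysis:
h(C) = 0.35·h(C) + 0.4·1 + 0.25·0
Solving: h(C) = 0.6154.
Starting from C, the probability is 0.6154.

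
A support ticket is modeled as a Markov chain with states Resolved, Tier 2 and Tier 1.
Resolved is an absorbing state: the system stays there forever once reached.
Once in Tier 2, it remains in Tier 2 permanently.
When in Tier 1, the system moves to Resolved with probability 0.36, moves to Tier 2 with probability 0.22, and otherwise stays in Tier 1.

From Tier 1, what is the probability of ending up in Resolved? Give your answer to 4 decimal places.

Let h(s) be the probability of absorption at Resolved starting from transient state s. Then h(Resolved) = 1 and h(Tier 2) = 0. By first-step analysis:
h(Tier 1) = 0.36·1 + 0.22·0 + 0.42·h(Tier 1)
Solving: h(Tier 1) = 0.6207.
Starting from Tier 1, the probability is 0.6207.

0.6207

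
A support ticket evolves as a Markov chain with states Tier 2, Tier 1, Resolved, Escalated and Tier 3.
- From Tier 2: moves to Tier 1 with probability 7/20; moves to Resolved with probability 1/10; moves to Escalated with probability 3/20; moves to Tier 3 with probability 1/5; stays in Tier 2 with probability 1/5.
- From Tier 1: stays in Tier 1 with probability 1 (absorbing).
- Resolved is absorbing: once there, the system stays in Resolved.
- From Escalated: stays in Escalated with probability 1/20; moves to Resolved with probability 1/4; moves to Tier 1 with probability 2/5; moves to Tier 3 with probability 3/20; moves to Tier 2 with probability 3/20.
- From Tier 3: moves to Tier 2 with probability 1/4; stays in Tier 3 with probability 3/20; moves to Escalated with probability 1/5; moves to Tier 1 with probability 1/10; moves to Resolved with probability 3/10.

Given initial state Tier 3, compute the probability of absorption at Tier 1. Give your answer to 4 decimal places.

0.4531

Let h(s) be the probability of absorption at Tier 1 starting from transient state s. Then h(Tier 1) = 1 and h(Resolved) = 0. By first-step analysis:
h(Tier 2) = 0.2·h(Tier 2) + 0.35·1 + 0.1·0 + 0.15·h(Escalated) + 0.2·h(Tier 3)
h(Escalated) = 0.15·h(Tier 2) + 0.4·1 + 0.25·0 + 0.05·h(Escalated) + 0.15·h(Tier 3)
h(Tier 3) = 0.25·h(Tier 2) + 0.1·1 + 0.3·0 + 0.2·h(Escalated) + 0.15·h(Tier 3)
Solving: h(Tier 2) = 0.6628, h(Escalated) = 0.5972, h(Tier 3) = 0.4531.
Starting from Tier 3, the probability is 0.4531.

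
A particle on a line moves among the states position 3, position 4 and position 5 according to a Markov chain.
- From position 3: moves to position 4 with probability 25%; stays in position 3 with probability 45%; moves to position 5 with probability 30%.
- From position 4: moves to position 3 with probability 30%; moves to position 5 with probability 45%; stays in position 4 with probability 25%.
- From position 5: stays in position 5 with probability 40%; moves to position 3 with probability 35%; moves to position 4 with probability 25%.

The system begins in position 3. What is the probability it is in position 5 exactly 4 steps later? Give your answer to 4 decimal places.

0.3749

Propagate the distribution vector 4 steps from position 3.
After 0 steps: (1.0000, 0.0000, 0.0000)
After 1 step: (0.4500, 0.2500, 0.3000)
After 2 steps: (0.3825, 0.2500, 0.3675)
After 3 steps: (0.3758, 0.2500, 0.3743)
After 4 steps: (0.3751, 0.2500, 0.3749)
P(in position 5 after 4 steps) = 0.3749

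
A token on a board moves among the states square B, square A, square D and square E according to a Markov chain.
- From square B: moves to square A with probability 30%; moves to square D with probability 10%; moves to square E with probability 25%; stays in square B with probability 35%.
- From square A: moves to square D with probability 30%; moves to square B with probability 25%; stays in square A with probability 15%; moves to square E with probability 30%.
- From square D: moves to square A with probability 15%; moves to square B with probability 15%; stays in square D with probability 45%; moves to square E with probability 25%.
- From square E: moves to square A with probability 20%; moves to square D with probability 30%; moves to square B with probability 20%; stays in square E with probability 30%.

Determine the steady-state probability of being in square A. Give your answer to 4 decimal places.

Let the stationary distribution be π with π = πP and π_1 + π_2 + π_3 + π_4 = 1.
π_1 = 0.35·π_1 + 0.25·π_2 + 0.15·π_3 + 0.2·π_4
π_2 = 0.3·π_1 + 0.15·π_2 + 0.15·π_3 + 0.2·π_4
π_3 = 0.1·π_1 + 0.3·π_2 + 0.45·π_3 + 0.3·π_4
Solving with the normalization constraint gives π = (0.2294, 0.1981, 0.2990, 0.2736).
So the stationary probability of square A is 0.1981.

0.1981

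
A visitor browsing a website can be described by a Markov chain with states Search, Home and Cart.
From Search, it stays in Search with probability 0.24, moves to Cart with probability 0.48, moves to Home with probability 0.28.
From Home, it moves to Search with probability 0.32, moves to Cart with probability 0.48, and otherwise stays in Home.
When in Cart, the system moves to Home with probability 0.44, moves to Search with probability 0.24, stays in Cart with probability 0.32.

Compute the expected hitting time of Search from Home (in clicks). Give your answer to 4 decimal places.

Let t(s) be the expected number of clicks to first reach Search from state s, with t(Search) = 0. Conditioning on the first click:
t(Home) = 1 + 0.2·t(Home) + 0.48·t(Cart)
t(Cart) = 1 + 0.44·t(Home) + 0.32·t(Cart)
Solving: t(Home) = 3.4856, t(Cart) = 3.7260.
Expected clicks from Home to Search: 3.4856.

3.4856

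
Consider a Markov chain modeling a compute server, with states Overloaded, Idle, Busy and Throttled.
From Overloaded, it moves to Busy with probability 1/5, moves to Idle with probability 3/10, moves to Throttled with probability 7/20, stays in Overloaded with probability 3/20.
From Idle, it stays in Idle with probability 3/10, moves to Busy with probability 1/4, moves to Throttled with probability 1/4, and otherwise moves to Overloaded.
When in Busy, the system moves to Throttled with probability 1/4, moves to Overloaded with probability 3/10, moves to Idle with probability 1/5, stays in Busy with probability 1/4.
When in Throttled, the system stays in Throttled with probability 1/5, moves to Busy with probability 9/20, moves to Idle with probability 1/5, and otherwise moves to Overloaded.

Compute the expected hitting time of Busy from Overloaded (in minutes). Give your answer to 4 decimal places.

Let t(s) be the expected number of minutes to first reach Busy from state s, with t(Busy) = 0. Conditioning on the first minute:
t(Overloaded) = 1 + 0.15·t(Overloaded) + 0.3·t(Idle) + 0.35·t(Throttled)
t(Idle) = 1 + 0.2·t(Overloaded) + 0.3·t(Idle) + 0.25·t(Throttled)
t(Throttled) = 1 + 0.15·t(Overloaded) + 0.2·t(Idle) + 0.2·t(Throttled)
Solving: t(Overloaded) = 3.5240, t(Idle) = 3.4235, t(Throttled) = 2.7666.
Expected minutes from Overloaded to Busy: 3.5240.

3.5240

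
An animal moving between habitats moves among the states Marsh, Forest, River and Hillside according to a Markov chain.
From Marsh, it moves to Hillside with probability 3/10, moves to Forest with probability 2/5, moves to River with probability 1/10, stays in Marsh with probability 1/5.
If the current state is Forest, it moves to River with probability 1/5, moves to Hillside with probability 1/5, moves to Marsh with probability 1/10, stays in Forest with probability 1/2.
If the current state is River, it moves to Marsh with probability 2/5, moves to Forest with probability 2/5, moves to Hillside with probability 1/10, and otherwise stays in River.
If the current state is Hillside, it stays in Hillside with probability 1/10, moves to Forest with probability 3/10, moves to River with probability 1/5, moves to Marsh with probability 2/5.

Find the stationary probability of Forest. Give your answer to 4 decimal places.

0.4236

Let the stationary distribution be π with π = πP and π_1 + π_2 + π_3 + π_4 = 1.
π_1 = 0.2·π_1 + 0.1·π_2 + 0.4·π_3 + 0.4·π_4
π_2 = 0.4·π_1 + 0.5·π_2 + 0.4·π_3 + 0.3·π_4
π_3 = 0.1·π_1 + 0.2·π_2 + 0.1·π_3 + 0.2·π_4
Solving with the normalization constraint gives π = (0.2274, 0.4236, 0.1611, 0.1878).
So the stationary probability of Forest is 0.4236.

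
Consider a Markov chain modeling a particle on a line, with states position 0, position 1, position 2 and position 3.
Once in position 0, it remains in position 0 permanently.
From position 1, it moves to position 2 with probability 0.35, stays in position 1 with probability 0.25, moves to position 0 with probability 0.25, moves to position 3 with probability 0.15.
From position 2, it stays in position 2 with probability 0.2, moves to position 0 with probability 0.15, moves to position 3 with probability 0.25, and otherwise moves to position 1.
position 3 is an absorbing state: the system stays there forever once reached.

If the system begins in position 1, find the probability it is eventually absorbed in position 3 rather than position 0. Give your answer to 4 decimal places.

0.4511

Let h(s) be the probability of absorption at position 3 starting from transient state s. Then h(position 3) = 1 and h(position 0) = 0. By first-step analysis:
h(position 1) = 0.25·0 + 0.25·h(position 1) + 0.35·h(position 2) + 0.15·1
h(position 2) = 0.15·0 + 0.4·h(position 1) + 0.2·h(position 2) + 0.25·1
Solving: h(position 1) = 0.4511, h(position 2) = 0.5380.
Starting from position 1, the probability is 0.4511.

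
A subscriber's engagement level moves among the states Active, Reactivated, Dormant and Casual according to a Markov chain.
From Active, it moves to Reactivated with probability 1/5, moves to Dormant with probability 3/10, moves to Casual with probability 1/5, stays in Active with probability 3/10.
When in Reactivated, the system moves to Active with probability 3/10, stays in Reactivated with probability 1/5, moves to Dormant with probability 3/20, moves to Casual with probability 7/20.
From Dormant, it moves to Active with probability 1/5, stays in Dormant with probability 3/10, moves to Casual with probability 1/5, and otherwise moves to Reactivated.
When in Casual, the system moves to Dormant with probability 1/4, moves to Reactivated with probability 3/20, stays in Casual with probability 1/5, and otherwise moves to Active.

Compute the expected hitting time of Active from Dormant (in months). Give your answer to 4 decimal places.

Let t(s) be the expected number of months to first reach Active from state s, with t(Active) = 0. Conditioning on the first month:
t(Reactivated) = 1 + 0.2·t(Reactivated) + 0.15·t(Dormant) + 0.35·t(Casual)
t(Dormant) = 1 + 0.3·t(Reactivated) + 0.3·t(Dormant) + 0.2·t(Casual)
t(Casual) = 1 + 0.15·t(Reactivated) + 0.25·t(Dormant) + 0.2·t(Casual)
Solving: t(Reactivated) = 3.2594, t(Dormant) = 3.6864, t(Casual) = 3.0131.
Expected months from Dormant to Active: 3.6864.

3.6864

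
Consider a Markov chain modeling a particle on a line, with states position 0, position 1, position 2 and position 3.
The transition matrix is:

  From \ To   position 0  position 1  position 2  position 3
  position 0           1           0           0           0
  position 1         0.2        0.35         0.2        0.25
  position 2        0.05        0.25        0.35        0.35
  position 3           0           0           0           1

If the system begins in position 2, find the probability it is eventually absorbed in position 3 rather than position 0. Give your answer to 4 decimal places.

0.7785

Let h(s) be the probability of absorption at position 3 starting from transient state s. Then h(position 3) = 1 and h(position 0) = 0. By first-step analysis:
h(position 1) = 0.2·0 + 0.35·h(position 1) + 0.2·h(position 2) + 0.25·1
h(position 2) = 0.05·0 + 0.25·h(position 1) + 0.35·h(position 2) + 0.35·1
Solving: h(position 1) = 0.6242, h(position 2) = 0.7785.
Starting from position 2, the probability is 0.7785.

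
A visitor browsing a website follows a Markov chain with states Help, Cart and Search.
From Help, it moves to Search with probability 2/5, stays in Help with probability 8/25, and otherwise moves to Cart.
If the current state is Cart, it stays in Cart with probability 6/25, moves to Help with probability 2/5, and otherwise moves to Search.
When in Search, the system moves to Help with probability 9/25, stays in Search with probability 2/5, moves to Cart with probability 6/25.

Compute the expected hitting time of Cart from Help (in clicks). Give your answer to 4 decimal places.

Let t(s) be the expected number of clicks to first reach Cart from state s, with t(Cart) = 0. Conditioning on the first click:
t(Help) = 1 + 0.32·t(Help) + 0.4·t(Search)
t(Search) = 1 + 0.36·t(Help) + 0.4·t(Search)
Solving: t(Help) = 3.7879, t(Search) = 3.9394.
Expected clicks from Help to Cart: 3.7879.

3.7879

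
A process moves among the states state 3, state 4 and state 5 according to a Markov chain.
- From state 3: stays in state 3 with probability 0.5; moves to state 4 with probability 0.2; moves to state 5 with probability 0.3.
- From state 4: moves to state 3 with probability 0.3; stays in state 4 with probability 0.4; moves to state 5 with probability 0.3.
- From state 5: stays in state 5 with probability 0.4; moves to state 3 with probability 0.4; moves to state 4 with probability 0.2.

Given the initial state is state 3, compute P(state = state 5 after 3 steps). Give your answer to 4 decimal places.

0.3330

Propagate the distribution vector 3 steps from state 3.
After 0 steps: (1.0000, 0.0000, 0.0000)
After 1 step: (0.5000, 0.2000, 0.3000)
After 2 steps: (0.4300, 0.2400, 0.3300)
After 3 steps: (0.4190, 0.2480, 0.3330)
P(in state 5 after 3 steps) = 0.3330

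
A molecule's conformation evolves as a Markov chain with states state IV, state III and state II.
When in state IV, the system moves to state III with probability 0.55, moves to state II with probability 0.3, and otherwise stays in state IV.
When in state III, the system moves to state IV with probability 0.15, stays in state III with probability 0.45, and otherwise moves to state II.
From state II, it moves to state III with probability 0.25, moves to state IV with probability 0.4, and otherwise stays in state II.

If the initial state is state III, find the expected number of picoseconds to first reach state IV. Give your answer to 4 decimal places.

4.0777

Let t(s) be the expected number of picoseconds to first reach state IV from state s, with t(state IV) = 0. Conditioning on the first picosecond:
t(state III) = 1 + 0.45·t(state III) + 0.4·t(state II)
t(state II) = 1 + 0.25·t(state III) + 0.35·t(state II)
Solving: t(state III) = 4.0777, t(state II) = 3.1068.
Expected picoseconds from state III to state IV: 4.0777.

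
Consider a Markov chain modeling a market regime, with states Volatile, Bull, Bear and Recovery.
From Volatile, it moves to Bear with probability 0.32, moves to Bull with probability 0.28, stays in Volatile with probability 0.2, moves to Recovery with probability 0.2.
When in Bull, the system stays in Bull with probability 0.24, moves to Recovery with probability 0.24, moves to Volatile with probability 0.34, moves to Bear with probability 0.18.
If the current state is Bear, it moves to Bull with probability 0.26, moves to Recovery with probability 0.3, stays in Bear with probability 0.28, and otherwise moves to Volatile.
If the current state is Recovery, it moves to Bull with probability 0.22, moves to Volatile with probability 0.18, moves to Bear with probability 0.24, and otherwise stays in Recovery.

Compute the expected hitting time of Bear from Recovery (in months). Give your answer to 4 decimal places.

Let t(s) be the expected number of months to first reach Bear from state s, with t(Bear) = 0. Conditioning on the first month:
t(Volatile) = 1 + 0.2·t(Volatile) + 0.28·t(Bull) + 0.2·t(Recovery)
t(Bull) = 1 + 0.34·t(Volatile) + 0.24·t(Bull) + 0.24·t(Recovery)
t(Recovery) = 1 + 0.18·t(Volatile) + 0.22·t(Bull) + 0.36·t(Recovery)
Solving: t(Volatile) = 3.7834, t(Bull) = 4.3052, t(Recovery) = 4.1065.
Expected months from Recovery to Bear: 4.1065.

4.1065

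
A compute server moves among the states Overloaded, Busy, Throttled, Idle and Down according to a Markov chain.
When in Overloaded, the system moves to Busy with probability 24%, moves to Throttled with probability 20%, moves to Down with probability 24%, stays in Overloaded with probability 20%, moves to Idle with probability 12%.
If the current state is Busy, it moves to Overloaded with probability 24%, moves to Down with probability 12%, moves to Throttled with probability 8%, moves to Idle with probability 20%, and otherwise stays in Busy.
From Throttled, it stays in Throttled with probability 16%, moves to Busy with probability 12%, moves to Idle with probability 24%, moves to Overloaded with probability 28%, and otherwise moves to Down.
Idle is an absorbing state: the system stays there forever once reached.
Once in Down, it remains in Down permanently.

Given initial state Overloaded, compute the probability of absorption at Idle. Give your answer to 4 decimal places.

0.4397

Let h(s) be the probability of absorption at Idle starting from transient state s. Then h(Idle) = 1 and h(Down) = 0. By first-step analysis:
h(Overloaded) = 0.2·h(Overloaded) + 0.24·h(Busy) + 0.2·h(Throttled) + 0.12·1 + 0.24·0
h(Busy) = 0.24·h(Overloaded) + 0.36·h(Busy) + 0.08·h(Throttled) + 0.2·1 + 0.12·0
h(Throttled) = 0.28·h(Overloaded) + 0.12·h(Busy) + 0.16·h(Throttled) + 0.24·1 + 0.2·0
Solving: h(Overloaded) = 0.4397, h(Busy) = 0.5411, h(Throttled) = 0.5096.
Starting from Overloaded, the probability is 0.4397.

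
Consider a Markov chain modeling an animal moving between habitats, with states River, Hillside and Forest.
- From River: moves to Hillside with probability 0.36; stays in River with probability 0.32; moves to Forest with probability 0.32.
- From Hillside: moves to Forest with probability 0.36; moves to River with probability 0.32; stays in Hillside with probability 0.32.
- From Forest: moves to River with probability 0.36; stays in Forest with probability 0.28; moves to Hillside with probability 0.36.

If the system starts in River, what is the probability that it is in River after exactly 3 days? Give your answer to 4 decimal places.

Propagate the distribution vector 3 days from River.
After 0 days: (1.0000, 0.0000, 0.0000)
After 1 day: (0.3200, 0.3600, 0.3200)
After 2 days: (0.3328, 0.3456, 0.3216)
After 3 days: (0.3329, 0.3462, 0.3210)
P(in River after 3 days) = 0.3329

0.3329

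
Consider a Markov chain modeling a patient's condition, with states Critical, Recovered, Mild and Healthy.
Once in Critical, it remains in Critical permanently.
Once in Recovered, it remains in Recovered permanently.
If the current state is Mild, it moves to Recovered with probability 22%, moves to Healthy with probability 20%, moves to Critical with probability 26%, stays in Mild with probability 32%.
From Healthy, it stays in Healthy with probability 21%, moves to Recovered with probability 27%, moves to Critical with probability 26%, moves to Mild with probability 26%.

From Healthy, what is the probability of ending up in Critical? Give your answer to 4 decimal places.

Let h(s) be the probability of absorption at Critical starting from transient state s. Then h(Critical) = 1 and h(Recovered) = 0. By first-step analysis:
h(Mild) = 0.26·1 + 0.22·0 + 0.32·h(Mild) + 0.2·h(Healthy)
h(Healthy) = 0.26·1 + 0.27·0 + 0.26·h(Mild) + 0.21·h(Healthy)
Solving: h(Mild) = 0.5305, h(Healthy) = 0.5037.
Starting from Healthy, the probability is 0.5037.

0.5037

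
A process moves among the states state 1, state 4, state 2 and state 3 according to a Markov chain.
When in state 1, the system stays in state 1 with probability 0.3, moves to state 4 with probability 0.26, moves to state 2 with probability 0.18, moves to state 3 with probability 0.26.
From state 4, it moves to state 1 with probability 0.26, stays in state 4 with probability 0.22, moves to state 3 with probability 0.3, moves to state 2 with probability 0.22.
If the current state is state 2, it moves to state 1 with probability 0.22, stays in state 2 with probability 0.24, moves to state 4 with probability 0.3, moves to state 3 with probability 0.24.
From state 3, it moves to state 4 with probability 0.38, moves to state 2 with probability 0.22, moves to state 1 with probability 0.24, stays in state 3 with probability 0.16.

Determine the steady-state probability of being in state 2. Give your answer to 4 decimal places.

Let the stationary distribution be π with π = πP and π_1 + π_2 + π_3 + π_4 = 1.
π_1 = 0.3·π_1 + 0.26·π_2 + 0.22·π_3 + 0.24·π_4
π_2 = 0.26·π_1 + 0.22·π_2 + 0.3·π_3 + 0.38·π_4
π_3 = 0.18·π_1 + 0.22·π_2 + 0.24·π_3 + 0.22·π_4
Solving with the normalization constraint gives π = (0.2569, 0.2863, 0.2140, 0.2429).
So the stationary probability of state 2 is 0.2140.

0.2140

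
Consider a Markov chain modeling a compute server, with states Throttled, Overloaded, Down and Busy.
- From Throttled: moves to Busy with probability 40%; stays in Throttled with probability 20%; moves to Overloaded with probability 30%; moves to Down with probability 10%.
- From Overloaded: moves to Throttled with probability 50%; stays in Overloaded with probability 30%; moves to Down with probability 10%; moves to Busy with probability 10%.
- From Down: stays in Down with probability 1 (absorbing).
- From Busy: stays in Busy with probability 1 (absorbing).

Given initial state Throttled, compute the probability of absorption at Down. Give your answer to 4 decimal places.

0.2439

Let h(s) be the probability of absorption at Down starting from transient state s. Then h(Down) = 1 and h(Busy) = 0. By first-step analysis:
h(Throttled) = 0.2·h(Throttled) + 0.3·h(Overloaded) + 0.1·1 + 0.4·0
h(Overloaded) = 0.5·h(Throttled) + 0.3·h(Overloaded) + 0.1·1 + 0.1·0
Solving: h(Throttled) = 0.2439, h(Overloaded) = 0.3171.
Starting from Throttled, the probability is 0.2439.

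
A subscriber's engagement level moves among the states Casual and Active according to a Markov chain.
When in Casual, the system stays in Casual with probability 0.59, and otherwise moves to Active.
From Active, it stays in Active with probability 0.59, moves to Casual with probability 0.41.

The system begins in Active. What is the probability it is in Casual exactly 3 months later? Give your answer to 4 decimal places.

Propagate the distribution vector 3 months from Active.
After 0 months: (0.0000, 1.0000)
After 1 month: (0.4100, 0.5900)
After 2 months: (0.4838, 0.5162)
After 3 months: (0.4971, 0.5029)
P(in Casual after 3 months) = 0.4971

0.4971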